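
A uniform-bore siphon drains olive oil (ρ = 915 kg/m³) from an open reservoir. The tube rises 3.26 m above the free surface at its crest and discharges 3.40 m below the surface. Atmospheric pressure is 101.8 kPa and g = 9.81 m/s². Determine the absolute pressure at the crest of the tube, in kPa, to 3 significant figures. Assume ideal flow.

P_top ≈ 42.0 kPa

The outlet speed comes from Torricelli: v = √(2g·3.40) = 8.17 m/s.
With constant cross-section the crest speed equals v; applying Bernoulli from the surface up to the crest, P_top = P_atm − ½ρv² − ρg·h_top.
P_top = 101800 − ½·915·8.17² − 915·9.81·3.26 = 42000 Pa.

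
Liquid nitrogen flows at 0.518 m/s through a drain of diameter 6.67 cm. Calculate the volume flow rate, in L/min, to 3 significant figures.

109 L/min

Q = A·v = 0.00349 m² × 0.518 m/s = 0.00181 m³/s.
Converting: 0.00181 m³/s × 60000 = 109 L/min.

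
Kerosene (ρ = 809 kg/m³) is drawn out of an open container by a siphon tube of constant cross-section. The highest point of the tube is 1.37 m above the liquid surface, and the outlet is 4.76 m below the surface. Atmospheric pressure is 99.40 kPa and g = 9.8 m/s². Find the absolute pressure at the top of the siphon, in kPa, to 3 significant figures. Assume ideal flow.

From the surface to the outlet (both open to atmosphere, surface at rest): v = √(2g·h_out) = √(2·9.8·4.76) = 9.66 m/s.
With constant cross-section the crest speed equals v; applying Bernoulli from the surface up to the crest, P_top = P_atm − ½ρv² − ρg·h_top.
P_top = 99400 − ½·809·9.66² − 809·9.8·1.37 = 50800 Pa.

P_top = 50.8 kPa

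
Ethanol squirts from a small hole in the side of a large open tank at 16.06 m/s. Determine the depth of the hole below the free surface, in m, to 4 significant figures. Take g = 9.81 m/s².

h = 13.15 m

For a small hole in a large open tank, ½v² = gh, giving h = v²/(2g).
h = 16.06²/(2·9.81) = 257.9/19.62 = 13.15 m.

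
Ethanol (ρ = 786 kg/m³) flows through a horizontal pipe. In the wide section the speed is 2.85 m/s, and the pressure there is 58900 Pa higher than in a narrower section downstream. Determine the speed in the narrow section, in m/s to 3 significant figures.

v₂ ≈ 12.6 m/s

Along the level pipe P + ½ρv² is conserved, hence v₂² = v₁² + 2(P₁ − P₂)/ρ.
v₂ = √(2.85² + 2·58900/786) = √(8.12 + 150) = 12.6 m/s.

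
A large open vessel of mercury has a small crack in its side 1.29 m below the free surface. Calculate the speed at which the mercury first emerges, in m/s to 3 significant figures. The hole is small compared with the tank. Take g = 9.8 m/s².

The surface is effectively still and both ends are open, so ½v² = gh and v = √(2·9.8·1.29) = 5.03 m/s.

5.03 m/s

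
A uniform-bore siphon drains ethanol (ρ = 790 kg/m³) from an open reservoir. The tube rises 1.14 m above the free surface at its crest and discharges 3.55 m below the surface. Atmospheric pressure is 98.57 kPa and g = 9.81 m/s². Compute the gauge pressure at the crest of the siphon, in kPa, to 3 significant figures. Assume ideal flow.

From the surface to the outlet (both open to atmosphere, surface at rest): v = √(2g·h_out) = √(2·9.81·3.55) = 8.35 m/s.
Continuity keeps v the same throughout the tube; from surface to crest, P_atm + 0 = P_top + ½ρv² + ρg·h_top.
P_top = 98570 − ½·790·8.35² − 790·9.81·1.14 = 62200 Pa. So P_gauge = P_top − P_atm = -36300 Pa.

P_gauge ≈ -36.3 kPa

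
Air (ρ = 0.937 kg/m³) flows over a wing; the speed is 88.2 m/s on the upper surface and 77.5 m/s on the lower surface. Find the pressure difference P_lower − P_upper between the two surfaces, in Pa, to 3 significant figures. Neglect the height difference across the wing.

With negligible Δh, P + ½ρv² is constant, so P_low − P_up = ½ρ(v_up² − v_low²).
ΔP = ½·0.937·(88.2² − 77.5²) = 831 Pa.

ΔP ≈ 831 Pa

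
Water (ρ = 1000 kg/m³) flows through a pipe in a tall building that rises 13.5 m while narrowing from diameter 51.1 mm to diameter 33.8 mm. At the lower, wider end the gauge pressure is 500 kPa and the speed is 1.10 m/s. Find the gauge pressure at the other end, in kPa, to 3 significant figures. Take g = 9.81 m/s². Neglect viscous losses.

The volume flow rate is constant, so v₂ = (A₁/A₂)v₁ = (20.5/8.97)·1.10 = 2.51 m/s.
Energy conservation along the streamline gives P₂ = P₁ − ½ρ(v₂² − v₁²) − ρg(h₂ − h₁).
P₂ = 500000 + ½·1000·(1.10² − 2.51²) − 1000·9.81·(+13.5) = 500000 + (-2560) − (132000) = 365000 Pa.

365 kPa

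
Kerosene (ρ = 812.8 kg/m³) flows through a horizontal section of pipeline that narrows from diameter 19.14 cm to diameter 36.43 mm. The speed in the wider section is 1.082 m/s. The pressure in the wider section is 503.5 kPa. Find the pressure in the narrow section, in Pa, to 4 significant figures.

By continuity, v₂ = v₁·A₁/A₂ = 1.082·(287.7/10.42) = 29.87 m/s.
The pipe is horizontal, so Bernoulli reduces to P₁ + ½ρv₁² = P₂ + ½ρv₂².
P₂ = P₁ − ½ρ(v₂² − v₁²) = 503500 − ½·812.8·(29.87² − 1.082²) = 503500 − 362100 = 141400 Pa.

P₂ ≈ 141400 Pa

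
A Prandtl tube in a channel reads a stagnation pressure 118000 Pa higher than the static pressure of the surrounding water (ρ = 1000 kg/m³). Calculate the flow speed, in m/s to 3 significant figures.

v = 15.4 m/s

Bernoulli between the free stream and the stagnation point: ½ρv² = P_stag − P_static.
v = √(2ΔP/ρ) = √(2·118000/1000) = 15.4 m/s.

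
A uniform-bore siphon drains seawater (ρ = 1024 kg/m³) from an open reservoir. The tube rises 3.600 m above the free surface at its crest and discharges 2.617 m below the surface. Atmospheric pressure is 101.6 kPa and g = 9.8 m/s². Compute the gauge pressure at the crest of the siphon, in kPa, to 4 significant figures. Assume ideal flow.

Bernoulli surface→outlet gives ½v² = g·h_out, so v = √(2·9.8·2.617) = 7.162 m/s.
The bore is uniform, so the speed at the crest is the same v. Bernoulli surface→crest: P_atm = P_top + ½ρv² + ρg·h_top.
P_top = 101600 − ½·1024·7.162² − 1024·9.8·3.600 = 39210 Pa. So P_gauge = P_top − P_atm = -62390 Pa.

P_gauge = -62.39 kPa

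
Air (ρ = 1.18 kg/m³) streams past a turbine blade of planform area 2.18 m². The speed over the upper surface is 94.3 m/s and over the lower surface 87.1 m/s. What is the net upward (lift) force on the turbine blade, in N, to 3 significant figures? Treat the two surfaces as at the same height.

With equal heights on the two surfaces, Bernoulli gives P_lower − P_upper = ½ρ(v_upper² − v_lower²).
ΔP = ½·1.18·(94.3² − 87.1²) = 771 Pa.
Lift = ΔP · A = 771 × 2.18 = 1680 N.

F = 1680 N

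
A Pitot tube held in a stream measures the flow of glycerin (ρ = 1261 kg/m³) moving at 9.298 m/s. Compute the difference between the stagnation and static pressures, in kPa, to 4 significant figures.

At the stagnation point the flow is brought to rest, so Bernoulli gives P_stag − P_static = ½ρv².
ΔP = ½·1261·9.298² = 54510 Pa.

ΔP ≈ 54.51 kPa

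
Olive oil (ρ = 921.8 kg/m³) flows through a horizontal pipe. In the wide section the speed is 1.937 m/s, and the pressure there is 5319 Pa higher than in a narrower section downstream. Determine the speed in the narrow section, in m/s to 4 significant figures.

Along the level pipe P + ½ρv² is conserved, hence v₂² = v₁² + 2(P₁ − P₂)/ρ.
v₂ = √(1.937² + 2·5319/921.8) = √(3.752 + 11.54) = 3.911 m/s.

v₂ ≈ 3.911 m/s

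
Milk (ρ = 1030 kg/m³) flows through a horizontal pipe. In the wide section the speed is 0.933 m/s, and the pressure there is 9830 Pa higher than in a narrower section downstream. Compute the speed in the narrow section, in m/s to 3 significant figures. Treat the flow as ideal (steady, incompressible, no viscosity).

Horizontal Bernoulli: P₁ + ½ρv₁² = P₂ + ½ρv₂², so v₂² = v₁² + 2(P₁ − P₂)/ρ.
v₂ = √(0.933² + 2·9830/1030) = √(0.870 + 19.1) = 4.47 m/s.

v₂ = 4.47 m/s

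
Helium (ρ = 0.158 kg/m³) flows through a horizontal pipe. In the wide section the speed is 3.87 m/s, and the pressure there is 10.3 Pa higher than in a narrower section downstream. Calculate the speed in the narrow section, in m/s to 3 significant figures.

v₂ = 12.1 m/s

Along the level pipe P + ½ρv² is conserved, hence v₂² = v₁² + 2(P₁ − P₂)/ρ.
v₂ = √(3.87² + 2·10.3/0.158) = √(15.0 + 130) = 12.1 m/s.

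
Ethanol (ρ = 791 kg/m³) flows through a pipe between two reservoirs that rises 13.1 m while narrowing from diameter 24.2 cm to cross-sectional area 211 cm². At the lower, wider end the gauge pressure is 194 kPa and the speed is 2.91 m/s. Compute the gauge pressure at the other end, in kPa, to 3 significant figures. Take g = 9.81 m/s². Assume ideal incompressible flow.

P₂ ≈ 79.8 kPa

Mass conservation (A₁v₁ = A₂v₂) gives v₂ = 2.91 × 460/211 = 6.34 m/s.
Energy conservation along the streamline gives P₂ = P₁ − ½ρ(v₂² − v₁²) − ρg(h₂ − h₁).
P₂ = 194000 + ½·791·(2.91² − 6.34²) − 791·9.81·(+13.1) = 194000 + (-12600) − (102000) = 79800 Pa.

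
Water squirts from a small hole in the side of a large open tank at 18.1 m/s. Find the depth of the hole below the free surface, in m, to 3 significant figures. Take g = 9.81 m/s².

h ≈ 16.7 m

Torricelli: v = √(2gh), so h = v²/(2g).
h = 18.1²/(2·9.81) = 328/19.62 = 16.7 m.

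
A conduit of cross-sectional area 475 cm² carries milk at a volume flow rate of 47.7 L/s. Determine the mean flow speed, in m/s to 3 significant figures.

Q = 47.7 L/s = 0.0477 m³/s.
v = Q/A = 0.0477 / 0.0475 = 1.00 m/s.

v ≈ 1.00 m/s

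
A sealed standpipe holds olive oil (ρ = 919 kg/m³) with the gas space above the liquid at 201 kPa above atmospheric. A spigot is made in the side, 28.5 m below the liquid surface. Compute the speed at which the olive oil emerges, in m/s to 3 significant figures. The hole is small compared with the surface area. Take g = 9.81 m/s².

Take point 1 at the surface (v₁ ≈ 0) and point 2 at the hole (at atmospheric pressure). Bernoulli: P₁ + ρg h = P_atm + ½ρv₂².
With P₁ − P_atm = 201000 Pa, v₂ = √(2gh + 2ΔP/ρ) = √(2·9.81·28.5 + 2·201000/919) = 31.6 m/s.

31.6 m/s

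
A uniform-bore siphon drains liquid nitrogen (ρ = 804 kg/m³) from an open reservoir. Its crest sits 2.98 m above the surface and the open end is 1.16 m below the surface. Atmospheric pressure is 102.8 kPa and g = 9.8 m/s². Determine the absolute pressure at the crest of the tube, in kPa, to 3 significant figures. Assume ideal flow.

70.2 kPa

The outlet speed comes from Torricelli: v = √(2g·1.16) = 4.77 m/s.
Continuity keeps v the same throughout the tube; from surface to crest, P_atm + 0 = P_top + ½ρv² + ρg·h_top.
P_top = 102800 − ½·804·4.77² − 804·9.8·2.98 = 70200 Pa.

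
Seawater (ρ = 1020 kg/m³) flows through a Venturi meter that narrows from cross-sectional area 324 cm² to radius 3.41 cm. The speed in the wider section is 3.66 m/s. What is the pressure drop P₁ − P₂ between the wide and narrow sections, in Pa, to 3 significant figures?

ΔP = 531000 Pa

Mass conservation (A₁v₁ = A₂v₂) gives v₂ = 3.66 × 324/36.5 = 32.5 m/s.
With no height change, Bernoulli's equation is P₁ + ½ρv₁² = P₂ + ½ρv₂².
P₁ − P₂ = ½·1020·(32.5² − 3.66²) = ½·1020·1040 = 531000 Pa.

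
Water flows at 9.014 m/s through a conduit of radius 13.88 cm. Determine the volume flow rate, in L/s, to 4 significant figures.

Q ≈ 545.6 L/s

Q = A·v = 0.06052 m² × 9.014 m/s = 0.5456 m³/s.
Converting: 0.5456 m³/s × 1000 = 545.6 L/s.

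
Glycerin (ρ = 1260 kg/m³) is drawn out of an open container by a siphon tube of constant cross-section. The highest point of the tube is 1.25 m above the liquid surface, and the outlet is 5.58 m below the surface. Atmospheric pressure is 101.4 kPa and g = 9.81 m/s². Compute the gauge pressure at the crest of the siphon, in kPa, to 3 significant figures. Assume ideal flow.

-84.4 kPa

The outlet speed comes from Torricelli: v = √(2g·5.58) = 10.5 m/s.
With constant cross-section the crest speed equals v; applying Bernoulli from the surface up to the crest, P_top = P_atm − ½ρv² − ρg·h_top.
P_top = 101400 − ½·1260·10.5² − 1260·9.81·1.25 = 17000 Pa. So P_gauge = P_top − P_atm = -84400 Pa.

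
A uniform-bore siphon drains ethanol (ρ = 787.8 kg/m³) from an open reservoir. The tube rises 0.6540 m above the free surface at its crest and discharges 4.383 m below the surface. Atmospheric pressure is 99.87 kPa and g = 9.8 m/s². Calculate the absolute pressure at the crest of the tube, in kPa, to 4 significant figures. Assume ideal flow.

P_top ≈ 60.98 kPa

Bernoulli surface→outlet gives ½v² = g·h_out, so v = √(2·9.8·4.383) = 9.269 m/s.
The bore is uniform, so the speed at the crest is the same v. Bernoulli surface→crest: P_atm = P_top + ½ρv² + ρg·h_top.
P_top = 99870 − ½·787.8·9.269² − 787.8·9.8·0.6540 = 60980 Pa.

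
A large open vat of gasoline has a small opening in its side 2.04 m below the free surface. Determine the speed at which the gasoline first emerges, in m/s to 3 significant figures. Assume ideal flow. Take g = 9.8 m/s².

v = 6.32 m/s

With the surface at rest and both surface and jet at atmospheric pressure, Bernoulli gives ρg h = ½ρv², so v = √(2gh) = √(2·9.8·2.04) = 6.32 m/s.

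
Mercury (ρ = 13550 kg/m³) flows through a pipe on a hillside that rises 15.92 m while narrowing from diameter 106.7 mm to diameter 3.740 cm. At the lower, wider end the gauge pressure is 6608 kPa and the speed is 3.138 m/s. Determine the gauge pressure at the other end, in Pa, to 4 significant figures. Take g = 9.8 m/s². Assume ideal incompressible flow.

P₂ ≈ 141100 Pa

The volume flow rate is constant, so v₂ = (A₁/A₂)v₁ = (89.42/10.99)·3.138 = 25.54 m/s.
Applying Bernoulli between the two ends and solving for P₂: P₂ = P₁ + ½ρ(v₁² − v₂²) − ρgΔh.
P₂ = 6608000 + ½·13550·(3.138² − 25.54²) − 13550·9.8·(+15.92) = 6608000 + (-4353000) − (2114000) = 141100 Pa.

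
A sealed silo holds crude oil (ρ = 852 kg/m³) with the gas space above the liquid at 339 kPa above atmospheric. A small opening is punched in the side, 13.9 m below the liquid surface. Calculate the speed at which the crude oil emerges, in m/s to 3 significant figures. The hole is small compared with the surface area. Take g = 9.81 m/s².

32.7 m/s

Take point 1 at the surface (v₁ ≈ 0) and point 2 at the hole (at atmospheric pressure). Bernoulli: P₁ + ρg h = P_atm + ½ρv₂².
With P₁ − P_atm = 339000 Pa, v₂ = √(2gh + 2ΔP/ρ) = √(2·9.81·13.9 + 2·339000/852) = 32.7 m/s.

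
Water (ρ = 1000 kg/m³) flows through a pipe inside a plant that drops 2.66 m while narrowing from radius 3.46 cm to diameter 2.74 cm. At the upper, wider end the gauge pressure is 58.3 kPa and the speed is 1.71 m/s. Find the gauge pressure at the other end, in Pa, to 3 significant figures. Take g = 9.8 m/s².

P₂ = 26300 Pa

Mass conservation (A₁v₁ = A₂v₂) gives v₂ = 1.71 × 37.6/5.90 = 10.9 m/s.
Applying Bernoulli between the two ends and solving for P₂: P₂ = P₁ + ½ρ(v₁² − v₂²) − ρgΔh.
P₂ = 58300 + ½·1000·(1.71² − 10.9²) − 1000·9.8·(−2.66) = 58300 + (-58000) − (-26100) = 26300 Pa.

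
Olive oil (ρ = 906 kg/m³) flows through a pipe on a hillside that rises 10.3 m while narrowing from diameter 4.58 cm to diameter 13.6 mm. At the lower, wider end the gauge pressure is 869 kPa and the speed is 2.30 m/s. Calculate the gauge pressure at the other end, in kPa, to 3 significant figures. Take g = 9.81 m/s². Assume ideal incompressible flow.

P₂ ≈ 472 kPa

The volume flow rate is constant, so v₂ = (A₁/A₂)v₁ = (16.5/1.45)·2.30 = 26.1 m/s.
Energy conservation along the streamline gives P₂ = P₁ − ½ρ(v₂² − v₁²) − ρg(h₂ − h₁).
P₂ = 869000 + ½·906·(2.30² − 26.1²) − 906·9.81·(+10.3) = 869000 + (-306000) − (91500) = 472000 Pa.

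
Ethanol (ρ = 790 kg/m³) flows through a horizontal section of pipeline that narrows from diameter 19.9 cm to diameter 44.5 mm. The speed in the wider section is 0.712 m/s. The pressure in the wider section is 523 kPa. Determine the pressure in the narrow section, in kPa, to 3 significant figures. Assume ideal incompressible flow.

P₂ ≈ 443 kPa

Mass conservation (A₁v₁ = A₂v₂) gives v₂ = 0.712 × 311/15.6 = 14.2 m/s.
The pipe is horizontal, so Bernoulli reduces to P₁ + ½ρv₁² = P₂ + ½ρv₂².
P₂ = P₁ − ½ρ(v₂² − v₁²) = 523000 − ½·790·(14.2² − 0.712²) = 523000 − 79900 = 443000 Pa.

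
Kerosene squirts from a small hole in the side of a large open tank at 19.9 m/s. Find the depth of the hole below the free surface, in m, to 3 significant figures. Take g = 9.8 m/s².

h = 20.2 m

Inverting v = √(2gh) gives h = v² / 2g.
h = 19.9²/(2·9.8) = 396/19.60 = 20.2 m.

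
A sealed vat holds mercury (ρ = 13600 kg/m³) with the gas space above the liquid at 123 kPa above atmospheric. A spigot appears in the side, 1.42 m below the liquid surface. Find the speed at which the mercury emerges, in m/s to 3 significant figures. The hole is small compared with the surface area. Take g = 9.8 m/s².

v ≈ 6.78 m/s

Take point 1 at the surface (v₁ ≈ 0) and point 2 at the hole (at atmospheric pressure). Bernoulli: P₁ + ρg h = P_atm + ½ρv₂².
With P₁ − P_atm = 123000 Pa, v₂ = √(2gh + 2ΔP/ρ) = √(2·9.8·1.42 + 2·123000/13600) = 6.78 m/s.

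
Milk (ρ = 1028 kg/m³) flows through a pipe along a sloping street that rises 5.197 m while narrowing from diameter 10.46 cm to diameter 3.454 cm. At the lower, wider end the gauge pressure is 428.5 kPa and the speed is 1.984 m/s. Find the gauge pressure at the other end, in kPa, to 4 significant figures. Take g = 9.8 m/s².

By continuity, v₂ = v₁·A₁/A₂ = 1.984·(85.93/9.370) = 18.20 m/s.
Bernoulli: P₁ + ½ρv₁² + ρg h₁ = P₂ + ½ρv₂² + ρg h₂, so P₂ = P₁ + ½ρ(v₁² − v₂²) − ρg(h₂ − h₁).
P₂ = 428500 + ½·1028·(1.984² − 18.20²) − 1028·9.8·(+5.197) = 428500 + (-168100) − (52360) = 208000 Pa.

P₂ ≈ 208.0 kPa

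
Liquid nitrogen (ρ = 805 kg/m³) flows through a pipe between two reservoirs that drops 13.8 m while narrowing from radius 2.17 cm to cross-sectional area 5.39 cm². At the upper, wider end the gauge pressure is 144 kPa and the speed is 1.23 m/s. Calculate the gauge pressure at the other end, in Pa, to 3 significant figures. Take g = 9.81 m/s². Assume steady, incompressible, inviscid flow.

P₂ ≈ 249000 Pa

By continuity, v₂ = v₁·A₁/A₂ = 1.23·(14.8/5.39) = 3.38 m/s.
Energy conservation along the streamline gives P₂ = P₁ − ½ρ(v₂² − v₁²) − ρg(h₂ − h₁).
P₂ = 144000 + ½·805·(1.23² − 3.38²) − 805·9.81·(−13.8) = 144000 + (-3980) − (-109000) = 249000 Pa.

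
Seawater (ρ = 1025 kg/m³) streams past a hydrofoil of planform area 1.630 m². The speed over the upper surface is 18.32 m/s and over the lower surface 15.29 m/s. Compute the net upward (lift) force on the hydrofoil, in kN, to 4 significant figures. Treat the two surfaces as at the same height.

F = 85.07 kN

With equal heights on the two surfaces, Bernoulli gives P_lower − P_upper = ½ρ(v_upper² − v_lower²).
ΔP = ½·1025·(18.32² − 15.29²) = 52190 Pa.
Lift = ΔP · A = 52190 × 1.630 = 85070 N.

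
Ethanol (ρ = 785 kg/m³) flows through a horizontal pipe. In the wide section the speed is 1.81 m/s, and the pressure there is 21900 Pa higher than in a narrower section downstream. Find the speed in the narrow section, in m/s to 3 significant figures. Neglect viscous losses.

With h₁ = h₂, rearranging Bernoulli gives v₂ = √(v₁² + 2ΔP/ρ).
v₂ = √(1.81² + 2·21900/785) = √(3.28 + 55.8) = 7.69 m/s.

v₂ ≈ 7.69 m/s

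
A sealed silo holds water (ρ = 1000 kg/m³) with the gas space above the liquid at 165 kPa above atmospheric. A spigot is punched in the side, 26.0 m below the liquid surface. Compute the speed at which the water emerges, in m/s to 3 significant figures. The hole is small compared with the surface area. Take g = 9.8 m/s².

Take point 1 at the surface (v₁ ≈ 0) and point 2 at the hole (at atmospheric pressure). Bernoulli: P₁ + ρg h = P_atm + ½ρv₂².
With P₁ − P_atm = 165000 Pa, v₂ = √(2gh + 2ΔP/ρ) = √(2·9.8·26.0 + 2·165000/1000) = 29.0 m/s.

v ≈ 29.0 m/s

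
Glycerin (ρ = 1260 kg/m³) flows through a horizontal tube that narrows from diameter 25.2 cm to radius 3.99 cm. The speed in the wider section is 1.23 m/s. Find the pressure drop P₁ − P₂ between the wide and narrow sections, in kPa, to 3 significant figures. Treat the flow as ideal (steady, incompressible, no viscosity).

Mass conservation (A₁v₁ = A₂v₂) gives v₂ = 1.23 × 499/50.0 = 12.3 m/s.
With no height change, Bernoulli's equation is P₁ + ½ρv₁² = P₂ + ½ρv₂².
P₁ − P₂ = ½·1260·(12.3² − 1.23²) = ½·1260·149 = 93800 Pa.

ΔP ≈ 93.8 kPa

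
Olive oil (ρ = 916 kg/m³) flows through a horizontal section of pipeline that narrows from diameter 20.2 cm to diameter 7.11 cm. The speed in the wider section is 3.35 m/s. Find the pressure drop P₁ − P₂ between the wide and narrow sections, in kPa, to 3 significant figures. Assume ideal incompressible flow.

ΔP ≈ 330 kPa

By continuity, v₂ = v₁·A₁/A₂ = 3.35·(320/39.7) = 27.0 m/s.
The pipe is horizontal, so Bernoulli reduces to P₁ + ½ρv₁² = P₂ + ½ρv₂².
P₁ − P₂ = ½·916·(27.0² − 3.35²) = ½·916·720 = 330000 Pa.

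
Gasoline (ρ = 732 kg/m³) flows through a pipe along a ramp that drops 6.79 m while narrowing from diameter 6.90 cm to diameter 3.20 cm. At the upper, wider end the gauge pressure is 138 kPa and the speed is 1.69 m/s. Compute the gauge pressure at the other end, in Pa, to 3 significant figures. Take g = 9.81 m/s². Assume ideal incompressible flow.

Continuity gives A₁v₁ = A₂v₂, so v₂ = (37.4 cm²)/(8.04 cm²) × 1.69 m/s = 7.86 m/s.
Applying Bernoulli between the two ends and solving for P₂: P₂ = P₁ + ½ρ(v₁² − v₂²) − ρgΔh.
P₂ = 138000 + ½·732·(1.69² − 7.86²) − 732·9.81·(−6.79) = 138000 + (-21600) − (-48800) = 165000 Pa.

P₂ ≈ 165000 Pa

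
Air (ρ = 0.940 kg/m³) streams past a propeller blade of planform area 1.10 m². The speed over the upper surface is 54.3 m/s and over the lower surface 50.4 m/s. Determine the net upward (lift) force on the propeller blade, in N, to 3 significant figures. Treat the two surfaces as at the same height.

F = 211 N

The faster flow above has the lower pressure; Bernoulli (same height) gives ΔP = ½ρ(v_up² − v_low²).
ΔP = ½·0.940·(54.3² − 50.4²) = 192 Pa.
Lift = ΔP · A = 192 × 1.10 = 211 N.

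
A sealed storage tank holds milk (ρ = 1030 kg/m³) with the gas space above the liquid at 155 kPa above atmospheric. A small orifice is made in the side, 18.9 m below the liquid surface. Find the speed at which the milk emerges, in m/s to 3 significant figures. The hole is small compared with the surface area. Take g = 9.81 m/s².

Take point 1 at the surface (v₁ ≈ 0) and point 2 at the hole (at atmospheric pressure). Bernoulli: P₁ + ρg h = P_atm + ½ρv₂².
With P₁ − P_atm = 155000 Pa, v₂ = √(2gh + 2ΔP/ρ) = √(2·9.81·18.9 + 2·155000/1030) = 25.9 m/s.

25.9 m/s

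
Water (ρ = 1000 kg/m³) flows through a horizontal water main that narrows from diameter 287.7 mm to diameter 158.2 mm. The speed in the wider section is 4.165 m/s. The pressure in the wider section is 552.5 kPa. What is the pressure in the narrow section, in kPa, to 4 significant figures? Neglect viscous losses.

466.3 kPa

Continuity gives A₁v₁ = A₂v₂, so v₂ = (650.1 cm²)/(196.6 cm²) × 4.165 m/s = 13.77 m/s.
With no height change, Bernoulli's equation is P₁ + ½ρv₁² = P₂ + ½ρv₂².
P₂ = P₁ − ½ρ(v₂² − v₁²) = 552500 − ½·1000·(13.77² − 4.165²) = 552500 − 86200 = 466300 Pa.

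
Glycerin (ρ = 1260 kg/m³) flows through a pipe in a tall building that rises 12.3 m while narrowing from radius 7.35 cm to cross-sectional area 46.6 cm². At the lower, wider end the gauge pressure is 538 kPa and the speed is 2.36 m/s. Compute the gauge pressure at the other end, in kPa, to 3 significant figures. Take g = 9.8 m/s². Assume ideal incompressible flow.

P₂ = 343 kPa

The volume flow rate is constant, so v₂ = (A₁/A₂)v₁ = (170/46.6)·2.36 = 8.60 m/s.
Applying Bernoulli between the two ends and solving for P₂: P₂ = P₁ + ½ρ(v₁² − v₂²) − ρgΔh.
P₂ = 538000 + ½·1260·(2.36² − 8.60²) − 1260·9.8·(+12.3) = 538000 + (-43000) − (152000) = 343000 Pa.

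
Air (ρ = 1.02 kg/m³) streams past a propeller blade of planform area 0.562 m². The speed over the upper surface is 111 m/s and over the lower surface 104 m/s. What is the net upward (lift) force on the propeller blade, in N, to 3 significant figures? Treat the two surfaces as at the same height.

With equal heights on the two surfaces, Bernoulli gives P_lower − P_upper = ½ρ(v_upper² − v_lower²).
ΔP = ½·1.02·(111² − 104²) = 768 Pa.
Lift = ΔP · A = 768 × 0.562 = 431 N.

F = 431 N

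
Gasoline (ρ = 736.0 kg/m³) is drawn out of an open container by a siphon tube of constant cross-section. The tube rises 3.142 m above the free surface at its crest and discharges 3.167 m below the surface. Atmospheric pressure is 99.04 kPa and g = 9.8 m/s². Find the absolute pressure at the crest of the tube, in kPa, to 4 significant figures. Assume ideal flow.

P_top = 53.53 kPa

The outlet speed comes from Torricelli: v = √(2g·3.167) = 7.879 m/s.
The bore is uniform, so the speed at the crest is the same v. Bernoulli surface→crest: P_atm = P_top + ½ρv² + ρg·h_top.
P_top = 99040 − ½·736.0·7.879² − 736.0·9.8·3.142 = 53530 Pa.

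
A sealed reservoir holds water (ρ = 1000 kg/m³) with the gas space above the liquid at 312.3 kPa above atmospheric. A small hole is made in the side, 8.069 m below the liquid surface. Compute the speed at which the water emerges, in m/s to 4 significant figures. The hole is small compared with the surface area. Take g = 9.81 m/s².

27.98 m/s

Take point 1 at the surface (v₁ ≈ 0) and point 2 at the hole (at atmospheric pressure). Bernoulli: P₁ + ρg h = P_atm + ½ρv₂².
With P₁ − P_atm = 312300 Pa, v₂ = √(2gh + 2ΔP/ρ) = √(2·9.81·8.069 + 2·312300/1000) = 27.98 m/s.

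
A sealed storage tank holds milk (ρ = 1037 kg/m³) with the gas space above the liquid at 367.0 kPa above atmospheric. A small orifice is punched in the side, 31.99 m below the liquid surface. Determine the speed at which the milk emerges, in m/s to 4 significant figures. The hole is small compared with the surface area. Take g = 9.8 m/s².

v ≈ 36.54 m/s

Take point 1 at the surface (v₁ ≈ 0) and point 2 at the hole (at atmospheric pressure). Bernoulli: P₁ + ρg h = P_atm + ½ρv₂².
With P₁ − P_atm = 367000 Pa, v₂ = √(2gh + 2ΔP/ρ) = √(2·9.8·31.99 + 2·367000/1037) = 36.54 m/s.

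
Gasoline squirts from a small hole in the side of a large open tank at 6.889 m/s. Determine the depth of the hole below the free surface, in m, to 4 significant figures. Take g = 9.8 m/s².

For a small hole in a large open tank, ½v² = gh, giving h = v²/(2g).
h = 6.889²/(2·9.8) = 47.46/19.60 = 2.421 m.

h = 2.421 m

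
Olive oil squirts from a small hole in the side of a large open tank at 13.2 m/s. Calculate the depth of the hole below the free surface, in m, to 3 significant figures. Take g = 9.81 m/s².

h ≈ 8.88 m

Inverting v = √(2gh) gives h = v² / 2g.
h = 13.2²/(2·9.81) = 174/19.62 = 8.88 m.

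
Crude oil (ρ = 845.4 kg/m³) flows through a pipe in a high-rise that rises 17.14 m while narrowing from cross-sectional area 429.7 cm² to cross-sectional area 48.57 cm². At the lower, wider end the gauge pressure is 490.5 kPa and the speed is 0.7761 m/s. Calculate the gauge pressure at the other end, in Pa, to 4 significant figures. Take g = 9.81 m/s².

P₂ ≈ 328700 Pa

Continuity gives A₁v₁ = A₂v₂, so v₂ = (429.7 cm²)/(48.57 cm²) × 0.7761 m/s = 6.866 m/s.
Bernoulli: P₁ + ½ρv₁² + ρg h₁ = P₂ + ½ρv₂² + ρg h₂, so P₂ = P₁ + ½ρ(v₁² − v₂²) − ρg(h₂ − h₁).
P₂ = 490500 + ½·845.4·(0.7761² − 6.866²) − 845.4·9.81·(+17.14) = 490500 + (-19670) − (142100) = 328700 Pa.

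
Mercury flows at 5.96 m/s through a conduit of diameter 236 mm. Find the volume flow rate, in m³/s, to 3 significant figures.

Q ≈ 0.261 m³/s

Q = A·v = 0.0437 m² × 5.96 m/s = 0.261 m³/s.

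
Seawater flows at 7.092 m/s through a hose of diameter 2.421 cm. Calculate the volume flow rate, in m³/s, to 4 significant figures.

Q = A·v = 0.0004603 m² × 7.092 m/s = 0.003265 m³/s.

Q ≈ 0.003265 m³/s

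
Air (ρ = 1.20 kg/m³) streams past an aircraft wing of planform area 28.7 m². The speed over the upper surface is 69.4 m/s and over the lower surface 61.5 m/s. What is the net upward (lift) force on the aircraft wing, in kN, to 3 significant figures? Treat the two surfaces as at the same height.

From P + ½ρv² = const at equal height, P_low − P_up = ½ρ(v_up² − v_low²).
ΔP = ½·1.20·(69.4² − 61.5²) = 620 Pa.
Lift = ΔP · A = 620 × 28.7 = 17800 N.

F ≈ 17.8 kN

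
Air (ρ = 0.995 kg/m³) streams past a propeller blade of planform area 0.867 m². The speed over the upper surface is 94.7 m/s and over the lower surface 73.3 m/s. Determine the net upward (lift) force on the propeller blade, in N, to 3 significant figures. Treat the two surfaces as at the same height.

F = 1550 N

With equal heights on the two surfaces, Bernoulli gives P_lower − P_upper = ½ρ(v_upper² − v_lower²).
ΔP = ½·0.995·(94.7² − 73.3²) = 1790 Pa.
Lift = ΔP · A = 1790 × 0.867 = 1550 N.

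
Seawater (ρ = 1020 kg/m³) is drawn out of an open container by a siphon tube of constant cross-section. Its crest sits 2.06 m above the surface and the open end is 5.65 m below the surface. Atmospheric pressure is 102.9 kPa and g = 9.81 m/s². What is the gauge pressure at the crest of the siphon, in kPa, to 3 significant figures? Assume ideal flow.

P_gauge ≈ -77.1 kPa

Bernoulli surface→outlet gives ½v² = g·h_out, so v = √(2·9.81·5.65) = 10.5 m/s.
Continuity keeps v the same throughout the tube; from surface to crest, P_atm + 0 = P_top + ½ρv² + ρg·h_top.
P_top = 102900 − ½·1020·10.5² − 1020·9.81·2.06 = 25800 Pa. So P_gauge = P_top − P_atm = -77100 Pa.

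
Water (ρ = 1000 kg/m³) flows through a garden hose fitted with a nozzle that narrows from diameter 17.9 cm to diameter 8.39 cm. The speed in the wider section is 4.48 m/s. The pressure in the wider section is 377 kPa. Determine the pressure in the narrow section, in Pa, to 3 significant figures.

179000 Pa

Continuity gives A₁v₁ = A₂v₂, so v₂ = (252 cm²)/(55.3 cm²) × 4.48 m/s = 20.4 m/s.
Along the horizontal streamline, P + ½ρv² is constant.
P₂ = P₁ − ½ρ(v₂² − v₁²) = 377000 − ½·1000·(20.4² − 4.48²) = 377000 − 198000 = 179000 Pa.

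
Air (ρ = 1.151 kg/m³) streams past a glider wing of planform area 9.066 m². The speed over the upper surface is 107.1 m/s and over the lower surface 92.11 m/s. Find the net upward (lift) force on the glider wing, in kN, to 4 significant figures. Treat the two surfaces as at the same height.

F ≈ 15.58 kN

From P + ½ρv² = const at equal height, P_low − P_up = ½ρ(v_up² − v_low²).
ΔP = ½·1.151·(107.1² − 92.11²) = 1719 Pa.
Lift = ΔP · A = 1719 × 9.066 = 15580 N.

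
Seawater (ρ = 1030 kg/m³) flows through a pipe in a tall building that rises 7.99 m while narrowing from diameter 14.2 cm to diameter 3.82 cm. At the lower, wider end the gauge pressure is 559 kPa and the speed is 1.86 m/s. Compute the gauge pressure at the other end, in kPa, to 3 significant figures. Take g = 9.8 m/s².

P₂ ≈ 140 kPa

The volume flow rate is constant, so v₂ = (A₁/A₂)v₁ = (158/11.5)·1.86 = 25.7 m/s.
Applying Bernoulli between the two ends and solving for P₂: P₂ = P₁ + ½ρ(v₁² − v₂²) − ρgΔh.
P₂ = 559000 + ½·1030·(1.86² − 25.7²) − 1030·9.8·(+7.99) = 559000 + (-338000) − (80700) = 140000 Pa.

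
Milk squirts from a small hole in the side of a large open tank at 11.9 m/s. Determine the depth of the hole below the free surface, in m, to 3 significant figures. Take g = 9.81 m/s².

h ≈ 7.22 m

Torricelli: v = √(2gh), so h = v²/(2g).
h = 11.9²/(2·9.81) = 142/19.62 = 7.22 m.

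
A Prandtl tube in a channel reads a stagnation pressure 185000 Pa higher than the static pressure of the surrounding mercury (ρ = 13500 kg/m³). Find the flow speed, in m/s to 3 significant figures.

5.24 m/s

The dynamic pressure equals the rise in static pressure at the stagnation point: ΔP = ½ρv².
v = √(2ΔP/ρ) = √(2·185000/13500) = 5.24 m/s.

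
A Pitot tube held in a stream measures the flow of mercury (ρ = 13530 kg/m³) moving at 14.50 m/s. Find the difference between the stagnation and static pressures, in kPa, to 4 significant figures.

ΔP ≈ 1422 kPa

Bernoulli between the free stream and the stagnation point: ½ρv² = P_stag − P_static.
ΔP = ½·13530·14.50² = 1422000 Pa.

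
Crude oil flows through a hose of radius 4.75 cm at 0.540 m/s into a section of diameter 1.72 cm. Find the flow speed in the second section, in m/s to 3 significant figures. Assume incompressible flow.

v₂ ≈ 16.5 m/s

The volume flow rate is constant, so v₂ = (A₁/A₂)v₁ = (70.9/2.32)·0.540 = 16.5 m/s.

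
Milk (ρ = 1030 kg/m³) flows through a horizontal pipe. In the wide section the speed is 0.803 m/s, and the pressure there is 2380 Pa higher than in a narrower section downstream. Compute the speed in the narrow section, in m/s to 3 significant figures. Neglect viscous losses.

2.29 m/s

Horizontal Bernoulli: P₁ + ½ρv₁² = P₂ + ½ρv₂², so v₂² = v₁² + 2(P₁ − P₂)/ρ.
v₂ = √(0.803² + 2·2380/1030) = √(0.645 + 4.62) = 2.29 m/s.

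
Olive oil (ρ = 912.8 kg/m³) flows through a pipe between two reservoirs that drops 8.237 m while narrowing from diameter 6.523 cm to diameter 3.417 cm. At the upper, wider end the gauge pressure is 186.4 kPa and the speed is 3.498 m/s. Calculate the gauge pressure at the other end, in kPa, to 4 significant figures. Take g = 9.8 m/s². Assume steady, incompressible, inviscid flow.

By continuity, v₂ = v₁·A₁/A₂ = 3.498·(33.42/9.170) = 12.75 m/s.
Applying Bernoulli between the two ends and solving for P₂: P₂ = P₁ + ½ρ(v₁² − v₂²) − ρgΔh.
P₂ = 186400 + ½·912.8·(3.498² − 12.75²) − 912.8·9.8·(−8.237) = 186400 + (-68580) − (-73680) = 191500 Pa.

191.5 kPa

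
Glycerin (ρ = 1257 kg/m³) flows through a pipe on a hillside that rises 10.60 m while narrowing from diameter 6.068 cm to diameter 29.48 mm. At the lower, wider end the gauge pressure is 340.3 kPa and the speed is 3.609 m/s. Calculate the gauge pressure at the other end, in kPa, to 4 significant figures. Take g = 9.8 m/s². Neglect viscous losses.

P₂ ≈ 70.97 kPa

The volume flow rate is constant, so v₂ = (A₁/A₂)v₁ = (28.92/6.826)·3.609 = 15.29 m/s.
Energy conservation along the streamline gives P₂ = P₁ − ½ρ(v₂² − v₁²) − ρg(h₂ − h₁).
P₂ = 340300 + ½·1257·(3.609² − 15.29²) − 1257·9.8·(+10.60) = 340300 + (-138800) − (130600) = 70970 Pa.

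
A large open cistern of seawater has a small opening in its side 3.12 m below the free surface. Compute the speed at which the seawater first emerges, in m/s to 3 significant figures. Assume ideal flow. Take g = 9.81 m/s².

Bernoulli from surface to hole (P equal, v_surface ≈ 0): v = √(2gh) = √(2×9.81×3.12) = 7.82 m/s.

v ≈ 7.82 m/s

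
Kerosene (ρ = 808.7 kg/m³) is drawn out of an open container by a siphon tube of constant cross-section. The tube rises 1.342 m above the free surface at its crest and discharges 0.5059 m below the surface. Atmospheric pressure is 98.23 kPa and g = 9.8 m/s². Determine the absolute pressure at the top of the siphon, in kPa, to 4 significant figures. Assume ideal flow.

The outlet speed comes from Torricelli: v = √(2g·0.5059) = 3.149 m/s.
Continuity keeps v the same throughout the tube; from surface to crest, P_atm + 0 = P_top + ½ρv² + ρg·h_top.
P_top = 98230 − ½·808.7·3.149² − 808.7·9.8·1.342 = 83580 Pa.

P_top ≈ 83.58 kPa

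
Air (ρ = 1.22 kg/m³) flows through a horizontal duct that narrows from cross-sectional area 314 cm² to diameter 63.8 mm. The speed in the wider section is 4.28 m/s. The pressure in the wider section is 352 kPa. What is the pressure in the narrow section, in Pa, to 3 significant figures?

P₂ = 351000 Pa

By continuity, v₂ = v₁·A₁/A₂ = 4.28·(314/32.0) = 42.0 m/s.
With no height change, Bernoulli's equation is P₁ + ½ρv₁² = P₂ + ½ρv₂².
P₂ = P₁ − ½ρ(v₂² − v₁²) = 352000 − ½·1.22·(42.0² − 4.28²) = 352000 − 1070 = 351000 Pa.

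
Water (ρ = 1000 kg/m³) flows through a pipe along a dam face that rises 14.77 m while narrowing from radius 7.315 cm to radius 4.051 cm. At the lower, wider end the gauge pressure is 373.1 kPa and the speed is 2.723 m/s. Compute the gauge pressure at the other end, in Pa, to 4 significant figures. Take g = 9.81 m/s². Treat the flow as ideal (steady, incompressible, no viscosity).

Continuity gives A₁v₁ = A₂v₂, so v₂ = (168.1 cm²)/(51.56 cm²) × 2.723 m/s = 8.879 m/s.
Bernoulli: P₁ + ½ρv₁² + ρg h₁ = P₂ + ½ρv₂² + ρg h₂, so P₂ = P₁ + ½ρ(v₁² − v₂²) − ρg(h₂ − h₁).
P₂ = 373100 + ½·1000·(2.723² − 8.879²) − 1000·9.81·(+14.77) = 373100 + (-35710) − (144900) = 192500 Pa.

P₂ ≈ 192500 Pa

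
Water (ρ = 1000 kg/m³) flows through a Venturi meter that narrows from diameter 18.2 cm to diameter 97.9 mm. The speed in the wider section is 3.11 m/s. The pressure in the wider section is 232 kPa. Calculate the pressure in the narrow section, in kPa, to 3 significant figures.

By continuity, v₂ = v₁·A₁/A₂ = 3.11·(260/75.3) = 10.7 m/s.
The pipe is horizontal, so Bernoulli reduces to P₁ + ½ρv₁² = P₂ + ½ρv₂².
P₂ = P₁ − ½ρ(v₂² − v₁²) = 232000 − ½·1000·(10.7² − 3.11²) = 232000 − 52900 = 179000 Pa.

P₂ ≈ 179 kPa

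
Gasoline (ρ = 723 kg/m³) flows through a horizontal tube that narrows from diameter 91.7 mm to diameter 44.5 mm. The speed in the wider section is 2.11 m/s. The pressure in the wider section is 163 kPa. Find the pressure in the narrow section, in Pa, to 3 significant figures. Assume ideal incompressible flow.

Continuity gives A₁v₁ = A₂v₂, so v₂ = (66.0 cm²)/(15.6 cm²) × 2.11 m/s = 8.96 m/s.
Bernoulli (h₁ = h₂): P₁ − P₂ = ½ρ(v₂² − v₁²).
P₂ = P₁ − ½ρ(v₂² − v₁²) = 163000 − ½·723·(8.96² − 2.11²) = 163000 − 27400 = 136000 Pa.

P₂ ≈ 136000 Pa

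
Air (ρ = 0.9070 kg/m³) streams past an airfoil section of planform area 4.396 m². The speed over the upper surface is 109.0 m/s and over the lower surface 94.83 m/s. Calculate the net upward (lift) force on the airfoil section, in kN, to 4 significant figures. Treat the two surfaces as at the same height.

F ≈ 5.758 kN

With equal heights on the two surfaces, Bernoulli gives P_lower − P_upper = ½ρ(v_upper² − v_lower²).
ΔP = ½·0.9070·(109.0² − 94.83²) = 1310 Pa.
Lift = ΔP · A = 1310 × 4.396 = 5758 N.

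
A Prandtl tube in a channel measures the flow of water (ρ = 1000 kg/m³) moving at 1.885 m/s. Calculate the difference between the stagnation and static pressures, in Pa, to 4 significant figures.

ΔP ≈ 1777 Pa

Bernoulli between the free stream and the stagnation point: ½ρv² = P_stag − P_static.
ΔP = ½·1000·1.885² = 1777 Pa.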